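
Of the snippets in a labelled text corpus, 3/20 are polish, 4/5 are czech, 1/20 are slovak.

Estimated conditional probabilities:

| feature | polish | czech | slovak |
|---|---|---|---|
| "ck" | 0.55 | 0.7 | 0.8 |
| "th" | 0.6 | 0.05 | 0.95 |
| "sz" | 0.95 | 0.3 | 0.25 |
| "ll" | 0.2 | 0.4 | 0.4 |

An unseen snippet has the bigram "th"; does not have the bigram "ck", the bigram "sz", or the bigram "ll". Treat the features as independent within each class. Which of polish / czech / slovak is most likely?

czech

polish: 0.15 × (1−0.55) × 0.6 × (1−0.95) × (1−0.2) = 0.00162
czech: 0.8 × (1−0.7) × 0.05 × (1−0.3) × (1−0.4) = 0.00504
slovak: 0.05 × (1−0.8) × 0.95 × (1−0.25) × (1−0.4) = 0.004275
Highest score → czech.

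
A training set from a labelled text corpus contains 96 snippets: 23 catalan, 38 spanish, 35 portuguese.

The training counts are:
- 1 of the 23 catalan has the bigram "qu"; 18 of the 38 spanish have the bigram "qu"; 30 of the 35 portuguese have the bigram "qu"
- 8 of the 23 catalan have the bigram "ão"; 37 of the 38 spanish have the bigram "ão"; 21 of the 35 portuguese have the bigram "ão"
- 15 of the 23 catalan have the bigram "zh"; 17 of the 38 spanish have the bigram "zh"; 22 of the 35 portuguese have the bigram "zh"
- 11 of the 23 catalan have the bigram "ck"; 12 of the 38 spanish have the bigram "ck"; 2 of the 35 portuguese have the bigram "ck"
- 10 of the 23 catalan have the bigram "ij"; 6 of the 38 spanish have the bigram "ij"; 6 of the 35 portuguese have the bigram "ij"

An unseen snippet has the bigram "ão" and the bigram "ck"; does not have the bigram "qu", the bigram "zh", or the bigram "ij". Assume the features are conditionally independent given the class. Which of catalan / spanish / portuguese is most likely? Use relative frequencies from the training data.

spanish

catalan: (23/96) × (22/23) × (8/23) × (8/23) × (11/23) × (13/23) ≈ 0.00749473
spanish: (38/96) × (20/38) × (37/38) × (21/38) × (12/38) × (32/38) ≈ 0.029811
portuguese: (35/96) × (5/35) × (21/35) × (13/35) × (2/35) × (29/35) ≈ 0.000549563
Highest score → spanish.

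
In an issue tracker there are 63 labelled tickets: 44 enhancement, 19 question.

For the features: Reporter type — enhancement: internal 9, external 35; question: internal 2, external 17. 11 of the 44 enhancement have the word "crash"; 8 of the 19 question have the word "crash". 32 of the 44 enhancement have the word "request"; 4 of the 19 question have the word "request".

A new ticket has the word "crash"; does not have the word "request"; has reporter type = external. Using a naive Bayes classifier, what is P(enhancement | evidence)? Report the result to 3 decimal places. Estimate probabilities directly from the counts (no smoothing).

enhancement: (44/63) × (35/44) × (11/44) × (12/44) ≈ 0.0378788
question: (19/63) × (17/19) × (8/19) × (15/19) ≈ 0.0896979
P(enhancement | x) = 0.0378788 / 0.1275767 ≈ 0.297

0.297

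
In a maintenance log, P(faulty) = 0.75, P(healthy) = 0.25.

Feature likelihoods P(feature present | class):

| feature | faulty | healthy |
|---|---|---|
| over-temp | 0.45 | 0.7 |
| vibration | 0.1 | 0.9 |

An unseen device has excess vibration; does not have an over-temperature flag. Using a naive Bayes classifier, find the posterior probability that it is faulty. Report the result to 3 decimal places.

0.379

faulty: 0.75 × (1−0.45) × 0.1 = 0.04125
healthy: 0.25 × (1−0.7) × 0.9 = 0.0675
P(faulty | x) = 0.04125 / 0.10875 ≈ 0.379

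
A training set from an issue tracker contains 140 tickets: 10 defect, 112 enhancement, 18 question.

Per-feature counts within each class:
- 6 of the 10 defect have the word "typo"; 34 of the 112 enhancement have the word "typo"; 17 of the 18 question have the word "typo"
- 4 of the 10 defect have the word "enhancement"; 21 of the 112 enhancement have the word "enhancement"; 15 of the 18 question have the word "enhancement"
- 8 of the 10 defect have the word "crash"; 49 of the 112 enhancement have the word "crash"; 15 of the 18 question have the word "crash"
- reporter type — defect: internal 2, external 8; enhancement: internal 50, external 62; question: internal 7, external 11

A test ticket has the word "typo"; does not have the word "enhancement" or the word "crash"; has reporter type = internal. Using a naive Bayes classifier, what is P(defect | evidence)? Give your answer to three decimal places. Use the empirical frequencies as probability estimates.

defect: (10/140) × (6/10) × (6/10) × (2/10) × (2/10) ≈ 0.00102857
enhancement: (112/140) × (34/112) × (91/112) × (63/112) × (50/112) ≈ 0.0495506
question: (18/140) × (17/18) × (3/18) × (3/18) × (7/18) ≈ 0.00131173
P(defect | x) = 0.00102857 / 0.0518909 ≈ 0.020

0.020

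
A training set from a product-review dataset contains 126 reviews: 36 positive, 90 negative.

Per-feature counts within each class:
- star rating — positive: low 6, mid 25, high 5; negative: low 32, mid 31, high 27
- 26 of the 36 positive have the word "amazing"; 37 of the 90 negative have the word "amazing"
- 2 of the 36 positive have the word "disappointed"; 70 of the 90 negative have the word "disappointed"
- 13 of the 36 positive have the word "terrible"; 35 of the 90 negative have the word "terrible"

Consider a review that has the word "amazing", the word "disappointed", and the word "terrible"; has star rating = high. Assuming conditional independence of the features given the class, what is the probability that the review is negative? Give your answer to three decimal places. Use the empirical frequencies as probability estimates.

0.979

positive: (36/126) × (5/36) × (26/36) × (2/36) × (13/36) ≈ 0.000574961
negative: (90/126) × (27/90) × (37/90) × (70/90) × (35/90) ≈ 0.0266461
P(negative | x) = 0.0266461 / 0.027221061 ≈ 0.979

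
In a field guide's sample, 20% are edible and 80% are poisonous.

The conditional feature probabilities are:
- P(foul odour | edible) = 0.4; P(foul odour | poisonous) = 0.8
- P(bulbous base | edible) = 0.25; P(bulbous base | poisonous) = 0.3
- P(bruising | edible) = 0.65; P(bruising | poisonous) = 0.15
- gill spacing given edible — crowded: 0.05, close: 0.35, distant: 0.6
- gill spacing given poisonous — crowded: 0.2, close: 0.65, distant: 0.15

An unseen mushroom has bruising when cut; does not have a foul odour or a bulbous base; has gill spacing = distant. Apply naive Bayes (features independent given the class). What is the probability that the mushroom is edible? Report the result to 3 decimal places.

0.933

edible: 0.2 × (1−0.4) × (1−0.25) × 0.65 × 0.6 = 0.0351
poisonous: 0.8 × (1−0.8) × (1−0.3) × 0.15 × 0.15 = 0.00252
P(edible | x) = 0.0351 / 0.03762 ≈ 0.933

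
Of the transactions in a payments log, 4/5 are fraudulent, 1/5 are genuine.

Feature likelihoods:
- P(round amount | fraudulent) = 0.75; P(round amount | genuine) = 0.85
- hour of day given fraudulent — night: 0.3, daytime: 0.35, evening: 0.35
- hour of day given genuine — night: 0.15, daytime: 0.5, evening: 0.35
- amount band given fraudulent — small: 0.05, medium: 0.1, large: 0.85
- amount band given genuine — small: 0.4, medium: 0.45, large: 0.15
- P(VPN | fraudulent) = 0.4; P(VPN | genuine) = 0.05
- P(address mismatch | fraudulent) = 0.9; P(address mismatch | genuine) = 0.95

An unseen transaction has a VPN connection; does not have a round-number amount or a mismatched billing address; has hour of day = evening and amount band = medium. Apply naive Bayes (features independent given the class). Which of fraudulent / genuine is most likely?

fraudulent: 0.8 × (1−0.75) × 0.35 × 0.1 × 0.4 × (1−0.9) = 0.00028
genuine: 0.2 × (1−0.85) × 0.35 × 0.45 × 0.05 × (1−0.95) = 0.0000118125
Highest score → fraudulent.

fraudulent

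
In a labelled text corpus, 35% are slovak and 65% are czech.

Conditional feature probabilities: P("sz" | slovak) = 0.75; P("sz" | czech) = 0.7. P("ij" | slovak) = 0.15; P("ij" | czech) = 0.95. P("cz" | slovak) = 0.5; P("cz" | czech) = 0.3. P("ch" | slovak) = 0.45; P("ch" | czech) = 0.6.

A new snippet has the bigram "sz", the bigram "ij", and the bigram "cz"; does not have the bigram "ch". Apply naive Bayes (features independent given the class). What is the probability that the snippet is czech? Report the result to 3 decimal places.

0.827

slovak: 0.35 × 0.75 × 0.15 × 0.5 × (1−0.45) = 0.010828125
czech: 0.65 × 0.7 × 0.95 × 0.3 × (1−0.6) = 0.05187
P(czech | x) = 0.05187 / 0.062698125 ≈ 0.827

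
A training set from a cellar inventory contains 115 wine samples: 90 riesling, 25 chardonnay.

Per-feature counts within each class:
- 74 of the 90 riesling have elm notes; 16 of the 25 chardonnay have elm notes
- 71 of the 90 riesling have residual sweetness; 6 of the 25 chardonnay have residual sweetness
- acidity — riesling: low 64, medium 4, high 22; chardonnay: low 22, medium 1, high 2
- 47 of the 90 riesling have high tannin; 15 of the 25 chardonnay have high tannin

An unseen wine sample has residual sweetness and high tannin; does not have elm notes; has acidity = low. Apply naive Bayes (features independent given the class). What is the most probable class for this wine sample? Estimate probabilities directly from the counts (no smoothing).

riesling: (90/115) × (16/90) × (71/90) × (64/90) × (47/90) ≈ 0.0407597
chardonnay: (25/115) × (9/25) × (6/25) × (22/25) × (15/25) ≈ 0.00991722
Highest score → riesling.

riesling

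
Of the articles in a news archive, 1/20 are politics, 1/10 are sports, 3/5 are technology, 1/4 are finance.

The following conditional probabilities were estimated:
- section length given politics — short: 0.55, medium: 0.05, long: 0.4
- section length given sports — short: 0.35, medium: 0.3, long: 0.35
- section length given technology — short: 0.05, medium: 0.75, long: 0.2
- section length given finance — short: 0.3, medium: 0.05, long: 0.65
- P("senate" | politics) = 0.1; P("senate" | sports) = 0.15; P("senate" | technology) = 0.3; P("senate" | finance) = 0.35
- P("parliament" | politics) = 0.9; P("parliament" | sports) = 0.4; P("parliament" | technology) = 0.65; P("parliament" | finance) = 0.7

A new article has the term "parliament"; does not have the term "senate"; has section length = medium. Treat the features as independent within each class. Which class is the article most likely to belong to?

technology

politics: 0.05 × 0.05 × (1−0.1) × 0.9 = 0.002025
sports: 0.1 × 0.3 × (1−0.15) × 0.4 = 0.0102
technology: 0.6 × 0.75 × (1−0.3) × 0.65 = 0.20475
finance: 0.25 × 0.05 × (1−0.35) × 0.7 = 0.0056875
Highest score → technology.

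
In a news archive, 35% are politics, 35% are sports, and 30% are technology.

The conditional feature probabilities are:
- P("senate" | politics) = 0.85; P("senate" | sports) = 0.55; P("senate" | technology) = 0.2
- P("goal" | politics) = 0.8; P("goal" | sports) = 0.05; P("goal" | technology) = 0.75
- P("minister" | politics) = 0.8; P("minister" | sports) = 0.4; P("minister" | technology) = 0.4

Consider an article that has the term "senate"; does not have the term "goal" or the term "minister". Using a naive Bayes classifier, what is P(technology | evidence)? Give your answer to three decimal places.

0.069

politics: 0.35 × 0.85 × (1−0.8) × (1−0.8) = 0.0119
sports: 0.35 × 0.55 × (1−0.05) × (1−0.4) = 0.109725
technology: 0.3 × 0.2 × (1−0.75) × (1−0.4) = 0.009
P(technology | x) = 0.009 / 0.130625 ≈ 0.069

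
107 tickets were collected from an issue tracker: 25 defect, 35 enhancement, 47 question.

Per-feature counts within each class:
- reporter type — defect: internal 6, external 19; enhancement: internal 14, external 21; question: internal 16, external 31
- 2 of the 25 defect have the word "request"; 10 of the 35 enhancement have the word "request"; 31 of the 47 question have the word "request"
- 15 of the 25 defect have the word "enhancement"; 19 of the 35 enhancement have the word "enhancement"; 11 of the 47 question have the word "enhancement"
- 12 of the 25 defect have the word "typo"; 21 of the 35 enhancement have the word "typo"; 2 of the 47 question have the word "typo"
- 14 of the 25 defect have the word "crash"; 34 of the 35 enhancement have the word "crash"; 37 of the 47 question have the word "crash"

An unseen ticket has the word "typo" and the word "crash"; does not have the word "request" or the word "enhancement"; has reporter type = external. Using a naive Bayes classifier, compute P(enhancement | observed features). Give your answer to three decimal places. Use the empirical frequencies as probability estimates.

0.650

defect: (25/107) × (19/25) × (23/25) × (10/25) × (12/25) × (14/25) ≈ 0.0175649
enhancement: (35/107) × (21/35) × (25/35) × (16/35) × (21/35) × (34/35) ≈ 0.0373527
question: (47/107) × (31/47) × (16/47) × (36/47) × (2/47) × (37/47) ≈ 0.0025307
P(enhancement | x) = 0.0373527 / 0.0574483 ≈ 0.650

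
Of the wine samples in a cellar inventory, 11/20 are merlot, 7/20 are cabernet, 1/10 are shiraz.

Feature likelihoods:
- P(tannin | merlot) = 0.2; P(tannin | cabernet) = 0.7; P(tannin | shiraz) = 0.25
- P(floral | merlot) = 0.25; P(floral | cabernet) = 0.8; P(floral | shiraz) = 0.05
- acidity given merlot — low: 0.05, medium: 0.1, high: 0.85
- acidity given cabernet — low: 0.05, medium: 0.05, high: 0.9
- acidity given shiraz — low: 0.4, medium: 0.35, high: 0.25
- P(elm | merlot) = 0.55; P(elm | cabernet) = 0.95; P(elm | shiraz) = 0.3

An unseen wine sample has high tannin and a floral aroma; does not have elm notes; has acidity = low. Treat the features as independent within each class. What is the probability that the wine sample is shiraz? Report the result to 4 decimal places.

merlot: 0.55 × 0.2 × 0.25 × 0.05 × (1−0.55) = 0.00061875
cabernet: 0.35 × 0.7 × 0.8 × 0.05 × (1−0.95) = 0.00049
shiraz: 0.1 × 0.25 × 0.05 × 0.4 × (1−0.3) = 0.00035
P(shiraz | x) = 0.00035 / 0.00145875 ≈ 0.2399

0.2399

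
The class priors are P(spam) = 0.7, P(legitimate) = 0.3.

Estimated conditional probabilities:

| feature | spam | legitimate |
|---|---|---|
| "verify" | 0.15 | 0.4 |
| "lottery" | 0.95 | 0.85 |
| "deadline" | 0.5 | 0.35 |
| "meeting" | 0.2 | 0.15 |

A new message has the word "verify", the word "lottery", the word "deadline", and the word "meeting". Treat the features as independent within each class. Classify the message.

spam

spam: 0.7 × 0.15 × 0.95 × 0.5 × 0.2 = 0.009975
legitimate: 0.3 × 0.4 × 0.85 × 0.35 × 0.15 = 0.005355
Highest score → spam.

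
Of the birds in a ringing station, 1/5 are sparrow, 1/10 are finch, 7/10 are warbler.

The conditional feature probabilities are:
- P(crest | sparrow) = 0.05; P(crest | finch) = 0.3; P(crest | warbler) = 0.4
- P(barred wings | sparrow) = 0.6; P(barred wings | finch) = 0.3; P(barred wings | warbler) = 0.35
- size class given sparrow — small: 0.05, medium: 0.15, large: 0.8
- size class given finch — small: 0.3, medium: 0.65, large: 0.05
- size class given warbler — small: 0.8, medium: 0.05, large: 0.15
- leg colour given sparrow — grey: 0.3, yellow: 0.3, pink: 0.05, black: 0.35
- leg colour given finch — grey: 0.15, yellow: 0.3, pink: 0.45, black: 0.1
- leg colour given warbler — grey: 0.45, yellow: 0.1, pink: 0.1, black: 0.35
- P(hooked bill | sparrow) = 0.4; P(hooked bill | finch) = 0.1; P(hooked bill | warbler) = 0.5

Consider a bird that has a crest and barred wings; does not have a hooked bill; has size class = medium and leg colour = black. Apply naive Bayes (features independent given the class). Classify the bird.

warbler

sparrow: 0.2 × 0.05 × 0.6 × 0.15 × 0.35 × (1−0.4) = 0.000189
finch: 0.1 × 0.3 × 0.3 × 0.65 × 0.1 × (1−0.1) = 0.0005265
warbler: 0.7 × 0.4 × 0.35 × 0.05 × 0.35 × (1−0.5) = 0.0008575
Highest score → warbler.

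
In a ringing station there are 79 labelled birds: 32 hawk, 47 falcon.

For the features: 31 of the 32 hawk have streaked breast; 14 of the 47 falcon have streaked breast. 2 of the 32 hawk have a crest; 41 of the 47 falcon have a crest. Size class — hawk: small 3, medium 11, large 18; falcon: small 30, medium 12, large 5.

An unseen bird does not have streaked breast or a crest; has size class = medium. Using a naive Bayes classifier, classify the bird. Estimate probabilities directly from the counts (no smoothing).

hawk: (32/79) × (1/32) × (30/32) × (11/32) ≈ 0.00407931
falcon: (47/79) × (33/47) × (6/47) × (12/47) ≈ 0.0136152
Highest score → falcon.

falcon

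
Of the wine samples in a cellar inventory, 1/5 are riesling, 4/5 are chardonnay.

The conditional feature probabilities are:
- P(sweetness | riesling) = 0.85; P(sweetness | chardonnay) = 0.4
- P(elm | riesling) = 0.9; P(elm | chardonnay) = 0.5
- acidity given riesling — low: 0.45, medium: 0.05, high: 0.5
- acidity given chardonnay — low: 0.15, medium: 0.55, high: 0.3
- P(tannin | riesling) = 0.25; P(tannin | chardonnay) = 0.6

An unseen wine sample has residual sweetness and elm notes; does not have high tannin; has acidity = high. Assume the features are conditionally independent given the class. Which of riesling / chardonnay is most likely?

riesling

riesling: 0.2 × 0.85 × 0.9 × 0.5 × (1−0.25) = 0.057375
chardonnay: 0.8 × 0.4 × 0.5 × 0.3 × (1−0.6) = 0.0192
Highest score → riesling.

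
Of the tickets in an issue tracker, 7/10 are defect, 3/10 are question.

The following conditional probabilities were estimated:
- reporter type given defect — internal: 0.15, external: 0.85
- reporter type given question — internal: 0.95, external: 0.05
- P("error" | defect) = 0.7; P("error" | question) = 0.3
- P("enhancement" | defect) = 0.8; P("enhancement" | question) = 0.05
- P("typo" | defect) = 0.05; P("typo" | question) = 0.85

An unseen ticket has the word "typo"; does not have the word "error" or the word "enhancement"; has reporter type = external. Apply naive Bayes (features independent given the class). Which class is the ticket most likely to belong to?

question

defect: 0.7 × 0.85 × (1−0.7) × (1−0.8) × 0.05 = 0.001785
question: 0.3 × 0.05 × (1−0.3) × (1−0.05) × 0.85 = 0.00847875
Highest score → question.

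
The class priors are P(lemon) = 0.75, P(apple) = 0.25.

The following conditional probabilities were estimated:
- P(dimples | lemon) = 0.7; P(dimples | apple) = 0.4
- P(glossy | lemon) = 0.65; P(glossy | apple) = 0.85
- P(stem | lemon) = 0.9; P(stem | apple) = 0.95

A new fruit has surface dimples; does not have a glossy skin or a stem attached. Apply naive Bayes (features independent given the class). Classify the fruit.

lemon: 0.75 × 0.7 × (1−0.65) × (1−0.9) = 0.018375
apple: 0.25 × 0.4 × (1−0.85) × (1−0.95) = 0.00075
Highest score → lemon.

lemon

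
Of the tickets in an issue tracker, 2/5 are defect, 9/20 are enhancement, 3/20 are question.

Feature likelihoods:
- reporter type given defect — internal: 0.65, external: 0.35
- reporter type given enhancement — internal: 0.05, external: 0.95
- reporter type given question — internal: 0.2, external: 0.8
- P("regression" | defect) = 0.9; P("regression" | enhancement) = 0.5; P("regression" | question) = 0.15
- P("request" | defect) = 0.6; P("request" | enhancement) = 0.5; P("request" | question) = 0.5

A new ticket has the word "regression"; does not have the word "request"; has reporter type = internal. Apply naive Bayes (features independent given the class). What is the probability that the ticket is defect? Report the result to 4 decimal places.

0.9224

defect: 0.4 × 0.65 × 0.9 × (1−0.6) = 0.0936
enhancement: 0.45 × 0.05 × 0.5 × (1−0.5) = 0.005625
question: 0.15 × 0.2 × 0.15 × (1−0.5) = 0.00225
P(defect | x) = 0.0936 / 0.101475 ≈ 0.9224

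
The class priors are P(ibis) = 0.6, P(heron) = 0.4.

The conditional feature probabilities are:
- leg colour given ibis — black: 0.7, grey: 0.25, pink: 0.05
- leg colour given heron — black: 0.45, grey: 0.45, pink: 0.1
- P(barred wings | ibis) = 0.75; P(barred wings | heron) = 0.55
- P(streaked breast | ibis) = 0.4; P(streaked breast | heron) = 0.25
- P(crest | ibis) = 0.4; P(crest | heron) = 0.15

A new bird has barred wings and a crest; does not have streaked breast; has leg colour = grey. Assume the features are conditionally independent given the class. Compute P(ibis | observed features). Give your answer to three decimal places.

0.708

ibis: 0.6 × 0.25 × 0.75 × (1−0.4) × 0.4 = 0.027
heron: 0.4 × 0.45 × 0.55 × (1−0.25) × 0.15 = 0.0111375
P(ibis | x) = 0.027 / 0.0381375 ≈ 0.708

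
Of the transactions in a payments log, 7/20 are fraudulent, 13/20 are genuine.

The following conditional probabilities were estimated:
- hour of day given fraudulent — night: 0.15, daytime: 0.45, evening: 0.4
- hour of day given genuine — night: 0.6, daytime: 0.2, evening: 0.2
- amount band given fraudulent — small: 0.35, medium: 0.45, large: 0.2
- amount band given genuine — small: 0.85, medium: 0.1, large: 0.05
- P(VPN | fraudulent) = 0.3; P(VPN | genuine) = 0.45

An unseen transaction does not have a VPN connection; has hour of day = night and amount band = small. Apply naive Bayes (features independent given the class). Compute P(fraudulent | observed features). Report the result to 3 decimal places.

0.066

fraudulent: 0.35 × 0.15 × 0.35 × (1−0.3) = 0.0128625
genuine: 0.65 × 0.6 × 0.85 × (1−0.45) = 0.182325
P(fraudulent | x) = 0.0128625 / 0.1951875 ≈ 0.066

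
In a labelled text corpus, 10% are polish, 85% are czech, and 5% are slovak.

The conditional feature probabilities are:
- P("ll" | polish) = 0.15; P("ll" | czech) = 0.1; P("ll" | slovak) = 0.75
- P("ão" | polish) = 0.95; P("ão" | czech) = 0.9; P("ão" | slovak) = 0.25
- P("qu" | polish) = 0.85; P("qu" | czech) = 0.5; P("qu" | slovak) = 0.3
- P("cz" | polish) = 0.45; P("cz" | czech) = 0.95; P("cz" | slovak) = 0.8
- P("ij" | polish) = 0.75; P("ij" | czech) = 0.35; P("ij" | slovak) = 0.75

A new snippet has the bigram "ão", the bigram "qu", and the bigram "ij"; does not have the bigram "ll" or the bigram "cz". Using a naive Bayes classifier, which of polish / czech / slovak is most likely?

polish: 0.1 × (1−0.15) × 0.95 × 0.85 × (1−0.45) × 0.75 = 0.02831296875
czech: 0.85 × (1−0.1) × 0.9 × 0.5 × (1−0.95) × 0.35 = 0.006024375
slovak: 0.05 × (1−0.75) × 0.25 × 0.3 × (1−0.8) × 0.75 = 0.000140625
Highest score → polish.

polish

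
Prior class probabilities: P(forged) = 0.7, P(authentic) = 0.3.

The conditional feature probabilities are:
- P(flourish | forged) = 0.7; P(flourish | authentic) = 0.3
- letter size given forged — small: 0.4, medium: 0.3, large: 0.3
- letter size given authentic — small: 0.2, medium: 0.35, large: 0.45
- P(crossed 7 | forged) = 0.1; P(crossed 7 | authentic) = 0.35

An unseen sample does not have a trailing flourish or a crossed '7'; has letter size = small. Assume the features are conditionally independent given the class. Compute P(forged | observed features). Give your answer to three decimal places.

0.735

forged: 0.7 × (1−0.7) × 0.4 × (1−0.1) = 0.0756
authentic: 0.3 × (1−0.3) × 0.2 × (1−0.35) = 0.0273
P(forged | x) = 0.0756 / 0.1029 ≈ 0.735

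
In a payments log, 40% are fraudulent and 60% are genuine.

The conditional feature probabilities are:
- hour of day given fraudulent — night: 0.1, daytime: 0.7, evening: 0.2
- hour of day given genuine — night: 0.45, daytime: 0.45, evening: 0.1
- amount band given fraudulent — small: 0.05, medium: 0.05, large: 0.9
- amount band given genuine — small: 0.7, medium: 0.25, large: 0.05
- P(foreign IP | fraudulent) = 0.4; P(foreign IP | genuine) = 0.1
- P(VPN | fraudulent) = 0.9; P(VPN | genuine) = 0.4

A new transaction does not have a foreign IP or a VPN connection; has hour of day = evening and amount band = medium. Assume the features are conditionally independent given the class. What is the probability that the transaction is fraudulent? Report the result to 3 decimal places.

fraudulent: 0.4 × 0.2 × 0.05 × (1−0.4) × (1−0.9) = 0.00024
genuine: 0.6 × 0.1 × 0.25 × (1−0.1) × (1−0.4) = 0.0081
P(fraudulent | x) = 0.00024 / 0.00834 ≈ 0.029

0.029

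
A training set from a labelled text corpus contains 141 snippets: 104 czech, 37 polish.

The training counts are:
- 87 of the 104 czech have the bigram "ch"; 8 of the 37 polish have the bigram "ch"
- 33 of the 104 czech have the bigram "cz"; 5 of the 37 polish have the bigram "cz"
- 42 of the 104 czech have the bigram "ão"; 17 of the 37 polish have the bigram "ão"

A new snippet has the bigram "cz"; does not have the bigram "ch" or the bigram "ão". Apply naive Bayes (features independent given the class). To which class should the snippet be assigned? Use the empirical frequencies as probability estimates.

czech: (104/141) × (17/104) × (33/104) × (62/104) ≈ 0.022807
polish: (37/141) × (29/37) × (5/37) × (20/37) ≈ 0.0150236
Highest score → czech.

czech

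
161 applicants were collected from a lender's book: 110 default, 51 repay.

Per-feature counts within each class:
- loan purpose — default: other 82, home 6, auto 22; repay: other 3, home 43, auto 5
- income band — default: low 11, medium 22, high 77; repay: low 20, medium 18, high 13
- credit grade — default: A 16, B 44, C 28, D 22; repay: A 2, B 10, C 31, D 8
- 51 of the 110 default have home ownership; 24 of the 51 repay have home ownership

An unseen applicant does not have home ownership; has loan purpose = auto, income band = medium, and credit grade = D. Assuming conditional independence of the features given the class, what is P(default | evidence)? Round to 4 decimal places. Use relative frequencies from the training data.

default: (110/161) × (22/110) × (22/110) × (22/110) × (59/110) ≈ 0.00293168
repay: (51/161) × (5/51) × (18/51) × (8/51) × (27/51) ≈ 0.000910248
P(default | x) = 0.00293168 / 0.003841928 ≈ 0.7631

0.7631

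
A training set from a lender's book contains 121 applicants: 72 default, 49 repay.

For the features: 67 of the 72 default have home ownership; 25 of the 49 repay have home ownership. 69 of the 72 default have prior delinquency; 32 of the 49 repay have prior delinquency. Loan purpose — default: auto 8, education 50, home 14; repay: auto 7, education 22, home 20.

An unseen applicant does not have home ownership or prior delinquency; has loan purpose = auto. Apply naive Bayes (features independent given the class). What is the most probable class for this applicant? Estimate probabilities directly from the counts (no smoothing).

repay

default: (72/121) × (5/72) × (3/72) × (8/72) ≈ 0.000191307
repay: (49/121) × (24/49) × (17/49) × (7/49) ≈ 0.00983061
Highest score → repay.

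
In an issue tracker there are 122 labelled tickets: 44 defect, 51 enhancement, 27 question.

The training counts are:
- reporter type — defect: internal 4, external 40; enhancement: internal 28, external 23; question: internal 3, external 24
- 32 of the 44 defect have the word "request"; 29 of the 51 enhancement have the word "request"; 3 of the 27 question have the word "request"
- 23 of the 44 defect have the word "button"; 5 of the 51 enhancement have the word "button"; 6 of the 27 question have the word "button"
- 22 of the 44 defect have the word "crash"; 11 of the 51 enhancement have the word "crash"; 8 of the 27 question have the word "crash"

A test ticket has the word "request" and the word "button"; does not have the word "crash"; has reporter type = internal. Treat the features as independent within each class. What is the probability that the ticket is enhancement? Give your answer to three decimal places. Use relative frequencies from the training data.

0.601

defect: (44/122) × (4/44) × (32/44) × (23/44) × (22/44) ≈ 0.00623222
enhancement: (51/122) × (28/51) × (29/51) × (5/51) × (40/51) ≈ 0.010035
question: (27/122) × (3/27) × (3/27) × (6/27) × (19/27) ≈ 0.000427264
P(enhancement | x) = 0.010035 / 0.016694484 ≈ 0.601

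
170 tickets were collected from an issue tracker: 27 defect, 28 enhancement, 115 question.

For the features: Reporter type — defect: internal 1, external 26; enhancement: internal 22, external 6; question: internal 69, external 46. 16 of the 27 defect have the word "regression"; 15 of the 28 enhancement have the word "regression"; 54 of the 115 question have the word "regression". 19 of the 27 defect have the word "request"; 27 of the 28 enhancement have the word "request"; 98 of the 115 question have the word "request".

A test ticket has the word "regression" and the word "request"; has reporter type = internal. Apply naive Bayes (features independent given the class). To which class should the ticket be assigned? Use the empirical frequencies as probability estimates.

question

defect: (27/170) × (1/27) × (16/27) × (19/27) ≈ 0.002453
enhancement: (28/170) × (22/28) × (15/28) × (27/28) ≈ 0.0668517
question: (115/170) × (69/115) × (54/115) × (98/115) ≈ 0.162414
Highest score → question.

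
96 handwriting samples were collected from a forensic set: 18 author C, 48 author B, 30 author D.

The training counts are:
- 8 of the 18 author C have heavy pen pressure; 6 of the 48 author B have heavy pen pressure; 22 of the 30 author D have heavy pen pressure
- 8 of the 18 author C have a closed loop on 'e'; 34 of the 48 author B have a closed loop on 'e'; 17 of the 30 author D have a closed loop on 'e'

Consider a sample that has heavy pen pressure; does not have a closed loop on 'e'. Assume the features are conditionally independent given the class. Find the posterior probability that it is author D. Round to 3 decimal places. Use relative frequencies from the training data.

0.606

author C: (18/96) × (8/18) × (10/18) ≈ 0.0462963
author B: (48/96) × (6/48) × (14/48) ≈ 0.0182292
author D: (30/96) × (22/30) × (13/30) ≈ 0.0993056
P(author D | x) = 0.0993056 / 0.1638311 ≈ 0.606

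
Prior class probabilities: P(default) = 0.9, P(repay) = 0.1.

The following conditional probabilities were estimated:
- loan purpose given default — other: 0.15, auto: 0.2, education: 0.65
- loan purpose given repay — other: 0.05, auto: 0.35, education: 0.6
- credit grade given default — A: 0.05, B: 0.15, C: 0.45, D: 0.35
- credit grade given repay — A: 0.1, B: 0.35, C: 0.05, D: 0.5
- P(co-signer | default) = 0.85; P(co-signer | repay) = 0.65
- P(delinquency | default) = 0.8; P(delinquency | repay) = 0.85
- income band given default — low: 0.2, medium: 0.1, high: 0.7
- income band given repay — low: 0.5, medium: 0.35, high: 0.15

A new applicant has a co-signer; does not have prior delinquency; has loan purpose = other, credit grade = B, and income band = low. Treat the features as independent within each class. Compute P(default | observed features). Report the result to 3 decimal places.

default: 0.9 × 0.15 × 0.15 × 0.85 × (1−0.8) × 0.2 = 0.0006885
repay: 0.1 × 0.05 × 0.35 × 0.65 × (1−0.85) × 0.5 = 0.0000853125
P(default | x) = 0.0006885 / 0.0007738125 ≈ 0.890

0.890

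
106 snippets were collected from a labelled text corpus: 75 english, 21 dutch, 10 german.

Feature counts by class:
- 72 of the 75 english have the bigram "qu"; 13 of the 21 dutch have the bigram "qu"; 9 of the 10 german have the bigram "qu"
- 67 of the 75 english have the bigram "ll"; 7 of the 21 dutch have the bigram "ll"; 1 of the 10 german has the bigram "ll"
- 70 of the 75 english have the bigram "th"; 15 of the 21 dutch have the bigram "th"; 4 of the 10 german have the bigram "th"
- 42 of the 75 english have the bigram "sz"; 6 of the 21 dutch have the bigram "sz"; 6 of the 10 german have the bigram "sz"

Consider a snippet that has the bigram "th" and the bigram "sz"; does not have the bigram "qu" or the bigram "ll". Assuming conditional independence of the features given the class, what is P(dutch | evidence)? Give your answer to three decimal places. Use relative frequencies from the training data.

0.740

english: (75/106) × (3/75) × (8/75) × (70/75) × (42/75) ≈ 0.00157786
dutch: (21/106) × (8/21) × (14/21) × (15/21) × (6/21) ≈ 0.0102683
german: (10/106) × (1/10) × (9/10) × (4/10) × (6/10) ≈ 0.00203774
P(dutch | x) = 0.0102683 / 0.0138839 ≈ 0.740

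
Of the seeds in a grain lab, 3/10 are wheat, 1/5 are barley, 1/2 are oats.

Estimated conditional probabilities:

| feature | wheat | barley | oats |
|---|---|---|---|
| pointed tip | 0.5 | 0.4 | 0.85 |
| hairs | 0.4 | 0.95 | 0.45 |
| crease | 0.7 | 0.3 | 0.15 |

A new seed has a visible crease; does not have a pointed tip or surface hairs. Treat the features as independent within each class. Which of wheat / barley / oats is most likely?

wheat

wheat: 0.3 × (1−0.5) × (1−0.4) × 0.7 = 0.063
barley: 0.2 × (1−0.4) × (1−0.95) × 0.3 = 0.0018
oats: 0.5 × (1−0.85) × (1−0.45) × 0.15 = 0.0061875
Highest score → wheat.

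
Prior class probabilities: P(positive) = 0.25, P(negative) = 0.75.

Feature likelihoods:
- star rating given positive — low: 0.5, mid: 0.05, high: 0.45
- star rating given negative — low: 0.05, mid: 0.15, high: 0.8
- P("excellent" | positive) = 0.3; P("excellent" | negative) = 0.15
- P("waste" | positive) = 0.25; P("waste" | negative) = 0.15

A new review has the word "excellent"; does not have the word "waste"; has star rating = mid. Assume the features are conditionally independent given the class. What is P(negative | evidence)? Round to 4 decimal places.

0.8361

positive: 0.25 × 0.05 × 0.3 × (1−0.25) = 0.0028125
negative: 0.75 × 0.15 × 0.15 × (1−0.15) = 0.01434375
P(negative | x) = 0.01434375 / 0.01715625 ≈ 0.8361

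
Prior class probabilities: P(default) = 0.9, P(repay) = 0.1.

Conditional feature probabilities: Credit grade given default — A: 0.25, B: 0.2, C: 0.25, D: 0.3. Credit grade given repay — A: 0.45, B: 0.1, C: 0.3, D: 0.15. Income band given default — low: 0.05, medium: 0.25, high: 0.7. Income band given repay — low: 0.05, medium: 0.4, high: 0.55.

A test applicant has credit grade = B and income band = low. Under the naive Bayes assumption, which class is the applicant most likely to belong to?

default: 0.9 × 0.2 × 0.05 = 0.009
repay: 0.1 × 0.1 × 0.05 = 0.0005
Highest score → default.

default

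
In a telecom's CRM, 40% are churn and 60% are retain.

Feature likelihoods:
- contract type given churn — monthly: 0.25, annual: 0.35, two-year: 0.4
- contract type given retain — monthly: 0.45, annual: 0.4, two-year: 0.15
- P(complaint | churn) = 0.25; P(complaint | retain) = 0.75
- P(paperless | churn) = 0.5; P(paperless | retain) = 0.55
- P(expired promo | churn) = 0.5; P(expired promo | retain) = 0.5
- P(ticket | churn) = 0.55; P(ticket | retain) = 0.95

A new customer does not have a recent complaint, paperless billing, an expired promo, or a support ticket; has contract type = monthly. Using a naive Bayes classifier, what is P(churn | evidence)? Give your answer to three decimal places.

churn: 0.4 × 0.25 × (1−0.25) × (1−0.5) × (1−0.5) × (1−0.55) = 0.0084375
retain: 0.6 × 0.45 × (1−0.75) × (1−0.55) × (1−0.5) × (1−0.95) = 0.000759375
P(churn | x) = 0.0084375 / 0.009196875 ≈ 0.917

0.917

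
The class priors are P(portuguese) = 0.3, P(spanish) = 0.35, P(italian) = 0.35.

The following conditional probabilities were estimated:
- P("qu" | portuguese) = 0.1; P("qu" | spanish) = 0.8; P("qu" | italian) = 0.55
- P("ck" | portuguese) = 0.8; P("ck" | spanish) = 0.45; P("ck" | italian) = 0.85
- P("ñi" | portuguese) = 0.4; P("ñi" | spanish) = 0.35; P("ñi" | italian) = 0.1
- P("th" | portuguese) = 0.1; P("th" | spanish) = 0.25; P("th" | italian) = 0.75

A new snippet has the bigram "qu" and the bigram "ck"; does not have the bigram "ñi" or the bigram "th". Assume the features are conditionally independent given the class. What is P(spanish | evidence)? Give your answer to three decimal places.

0.552

portuguese: 0.3 × 0.1 × 0.8 × (1−0.4) × (1−0.1) = 0.01296
spanish: 0.35 × 0.8 × 0.45 × (1−0.35) × (1−0.25) = 0.061425
italian: 0.35 × 0.55 × 0.85 × (1−0.1) × (1−0.75) = 0.036815625
P(spanish | x) = 0.061425 / 0.111200625 ≈ 0.552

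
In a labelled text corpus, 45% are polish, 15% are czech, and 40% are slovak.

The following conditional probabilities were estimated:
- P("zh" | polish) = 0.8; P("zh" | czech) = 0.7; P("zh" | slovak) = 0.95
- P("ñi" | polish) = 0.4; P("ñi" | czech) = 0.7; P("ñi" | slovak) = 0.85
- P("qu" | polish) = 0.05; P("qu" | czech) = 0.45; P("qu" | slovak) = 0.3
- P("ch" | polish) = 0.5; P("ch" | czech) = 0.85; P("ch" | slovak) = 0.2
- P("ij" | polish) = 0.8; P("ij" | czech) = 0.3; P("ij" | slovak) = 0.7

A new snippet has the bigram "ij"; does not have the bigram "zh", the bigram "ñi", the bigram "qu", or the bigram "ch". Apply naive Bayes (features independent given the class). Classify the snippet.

polish: 0.45 × (1−0.8) × (1−0.4) × (1−0.05) × (1−0.5) × 0.8 = 0.02052
czech: 0.15 × (1−0.7) × (1−0.7) × (1−0.45) × (1−0.85) × 0.3 = 0.000334125
slovak: 0.4 × (1−0.95) × (1−0.85) × (1−0.3) × (1−0.2) × 0.7 = 0.001176
Highest score → polish.

polish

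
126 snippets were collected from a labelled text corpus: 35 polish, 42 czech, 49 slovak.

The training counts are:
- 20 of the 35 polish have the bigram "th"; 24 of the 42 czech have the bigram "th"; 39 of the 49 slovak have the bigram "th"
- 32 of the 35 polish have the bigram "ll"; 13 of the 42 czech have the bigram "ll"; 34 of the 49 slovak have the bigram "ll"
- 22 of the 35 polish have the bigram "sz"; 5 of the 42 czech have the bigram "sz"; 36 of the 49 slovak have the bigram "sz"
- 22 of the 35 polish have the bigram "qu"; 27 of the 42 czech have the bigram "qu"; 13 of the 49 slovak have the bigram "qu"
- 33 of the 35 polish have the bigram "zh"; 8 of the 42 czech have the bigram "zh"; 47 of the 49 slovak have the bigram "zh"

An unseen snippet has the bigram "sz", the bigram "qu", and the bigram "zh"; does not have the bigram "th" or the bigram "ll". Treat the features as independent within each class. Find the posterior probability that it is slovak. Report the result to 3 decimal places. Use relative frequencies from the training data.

0.464

polish: (35/126) × (15/35) × (3/35) × (22/35) × (22/35) × (33/35) ≈ 0.00380127
czech: (42/126) × (18/42) × (29/42) × (5/42) × (27/42) × (8/42) ≈ 0.00143789
slovak: (49/126) × (10/49) × (15/49) × (36/49) × (13/49) × (47/49) ≈ 0.00454234
P(slovak | x) = 0.00454234 / 0.0097815 ≈ 0.464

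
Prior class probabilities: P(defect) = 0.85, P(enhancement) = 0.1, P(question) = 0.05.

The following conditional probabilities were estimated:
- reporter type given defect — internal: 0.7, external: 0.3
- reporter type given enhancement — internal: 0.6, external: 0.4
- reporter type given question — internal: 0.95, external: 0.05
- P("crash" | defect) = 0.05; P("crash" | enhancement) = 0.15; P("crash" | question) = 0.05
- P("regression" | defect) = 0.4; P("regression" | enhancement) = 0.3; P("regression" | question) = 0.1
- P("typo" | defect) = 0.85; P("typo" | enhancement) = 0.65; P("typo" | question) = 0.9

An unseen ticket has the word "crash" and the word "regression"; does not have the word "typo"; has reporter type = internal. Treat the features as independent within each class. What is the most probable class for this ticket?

defect: 0.85 × 0.7 × 0.05 × 0.4 × (1−0.85) = 0.001785
enhancement: 0.1 × 0.6 × 0.15 × 0.3 × (1−0.65) = 0.000945
question: 0.05 × 0.95 × 0.05 × 0.1 × (1−0.9) = 0.00002375
Highest score → defect.

defect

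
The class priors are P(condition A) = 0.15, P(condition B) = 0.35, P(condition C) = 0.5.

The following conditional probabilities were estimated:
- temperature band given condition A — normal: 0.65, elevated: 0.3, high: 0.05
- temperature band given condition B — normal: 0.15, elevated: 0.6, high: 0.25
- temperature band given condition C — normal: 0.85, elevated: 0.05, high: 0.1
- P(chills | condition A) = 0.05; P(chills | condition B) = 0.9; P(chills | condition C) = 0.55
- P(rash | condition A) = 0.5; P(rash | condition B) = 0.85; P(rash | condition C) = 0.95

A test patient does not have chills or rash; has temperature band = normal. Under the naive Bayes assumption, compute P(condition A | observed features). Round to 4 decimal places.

condition A: 0.15 × 0.65 × (1−0.05) × (1−0.5) = 0.0463125
condition B: 0.35 × 0.15 × (1−0.9) × (1−0.85) = 0.0007875
condition C: 0.5 × 0.85 × (1−0.55) × (1−0.95) = 0.0095625
P(condition A | x) = 0.0463125 / 0.0566625 ≈ 0.8173

0.8173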